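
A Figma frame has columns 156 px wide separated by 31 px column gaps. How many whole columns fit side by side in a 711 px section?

3 columns

3 columns: 3·156 + 2·31 = 530 px ≤ 711.
4 columns: 717 px > 711. So 3.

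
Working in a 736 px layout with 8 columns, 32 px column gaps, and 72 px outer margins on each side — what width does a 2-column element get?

124 px

Take off 144 px of margins, leaving 592 px.
8 columns + 7 column gaps: 8c + 7·32 = 592.
8c = 592 − 224 = 368, so c = 46 px.
2 columns plus 1 column gap: 92 + 32 = 124 px.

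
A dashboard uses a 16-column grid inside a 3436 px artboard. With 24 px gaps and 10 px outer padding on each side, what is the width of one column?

Content width = 3436 − 2·10 = 3416 px.
16c + 15·24 = 3416 → 16c = 3056 → c = 191 px.

191 px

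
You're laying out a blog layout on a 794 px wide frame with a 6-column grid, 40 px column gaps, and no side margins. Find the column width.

99 px

6 columns + 5 column gaps: 6c + 5·40 = 794.
6c = 794 − 200 = 594, so c = 99 px.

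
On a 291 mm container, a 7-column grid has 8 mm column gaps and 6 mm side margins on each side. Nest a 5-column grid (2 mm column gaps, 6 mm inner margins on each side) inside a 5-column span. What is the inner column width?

Subtract both margins: 291 − 2·6 = 279 mm.
Subtracting 6 column gaps of 8 leaves 231 for 7 columns, so c = 33 mm.
5 columns plus 4 column gaps: 165 + 32 = 197 mm.
Inner content = 197 − 2·6 = 185 mm.
185 − 4·2 = 177; ÷5 gives d = 35.4 mm.

35.4 mm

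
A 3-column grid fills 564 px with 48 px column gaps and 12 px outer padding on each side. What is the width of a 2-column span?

344 px

Subtract both margins: 564 − 2·12 = 540 px.
3c + 2·48 = 540 → 3c = 444 → c = 148 px.
2 columns plus 1 column gap: 296 + 48 = 344 px.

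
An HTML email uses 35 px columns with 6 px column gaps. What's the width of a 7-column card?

Span of 7: 7·35 + 6·6 = 245 + 36 = 281 px.

281 px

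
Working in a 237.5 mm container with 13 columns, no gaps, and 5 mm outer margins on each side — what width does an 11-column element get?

192.5 mm

Subtract both margins: 237.5 − 2·5 = 227.5 mm.
With no gaps, each column is 227.5/13 = 17.5 mm.
With no gaps, 11 columns span 11·17.5 = 192.5 mm.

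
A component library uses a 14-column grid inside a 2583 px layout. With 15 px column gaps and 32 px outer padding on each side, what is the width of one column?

166 px

Inside the margins: 2583 − 64 = 2519 px.
2519 − 13·15 = 2324; ÷14 gives c = 166 px.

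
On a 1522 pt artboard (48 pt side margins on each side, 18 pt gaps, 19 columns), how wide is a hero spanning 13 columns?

Inside the margins: 1522 − 96 = 1426 pt.
19c + 18·18 = 1426 → 19c = 1102 → c = 58 pt.
13 columns plus 12 gaps: 754 + 216 = 970 pt.

970 pt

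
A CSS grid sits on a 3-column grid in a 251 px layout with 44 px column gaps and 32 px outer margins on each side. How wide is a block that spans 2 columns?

110 px

Content width = 251 − 2·32 = 187 px.
Subtracting 2 column gaps of 44 leaves 99 for 3 columns, so c = 33 px.
2-column span = 2·33 + 1·44 = 110 px.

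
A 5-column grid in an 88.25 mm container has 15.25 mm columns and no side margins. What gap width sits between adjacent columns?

3 mm

5 columns take 5·15.25 = 76.25 mm; remaining 12 splits into 4 gaps.
g = 12 / 4 = 3 mm.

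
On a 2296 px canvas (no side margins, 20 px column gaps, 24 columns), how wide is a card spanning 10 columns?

24 columns + 23 column gaps: 24c + 23·20 = 2296.
24c = 2296 − 460 = 1836, so c = 76.5 px.
10 columns plus 9 column gaps: 765 + 180 = 945 px.

945 px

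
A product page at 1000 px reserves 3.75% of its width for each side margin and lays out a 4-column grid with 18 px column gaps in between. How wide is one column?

Margins: 3.75% × 1000 = 37.5 px each, so content = 1000 − 75 = 925 px.
925 − 3·18 = 871; ÷4 gives c = 217.75 px.

217.75 px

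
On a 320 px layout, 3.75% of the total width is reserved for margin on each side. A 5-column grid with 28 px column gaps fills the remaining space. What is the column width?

36.8 px

320 × (1 − 2·3.75%) = 320 × 92.5% = 296 px for the columns.
Subtracting 4 column gaps of 28 leaves 184 for 5 columns, so c = 36.8 px.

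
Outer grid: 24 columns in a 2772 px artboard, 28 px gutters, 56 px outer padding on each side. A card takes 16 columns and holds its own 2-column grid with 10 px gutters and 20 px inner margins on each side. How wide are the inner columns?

Outer content = 2772 − 2·56 = 2660 px.
24 columns + 23 gutters: 24c + 23·28 = 2660.
24c = 2660 − 644 = 2016, so c = 84 px.
16-column span = 16·84 + 15·28 = 1764 px.
Inner content = 1764 − 2·20 = 1724 px.
2d + 1·10 = 1724 → 2d = 1714 → d = 857 px.

857 px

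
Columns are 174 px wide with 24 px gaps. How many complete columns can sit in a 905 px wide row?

4 columns

4 columns: 4·174 + 3·24 = 768 px ≤ 905.
5 columns: 966 px > 905. So 4.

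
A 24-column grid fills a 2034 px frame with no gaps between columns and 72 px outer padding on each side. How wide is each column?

78.75 px

Inside the margins: 2034 − 144 = 1890 px.
1890 / 24 = 78.75 px per column.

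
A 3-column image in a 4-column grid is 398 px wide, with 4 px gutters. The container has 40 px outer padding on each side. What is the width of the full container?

3 columns + 2 gutters: 3c + 2·4 = 398.
3c = 398 − 8 = 390, so c = 130 px.
Container = 2·40 + 4·130 + 3·4 = 80 + 520 + 12 = 612 px.

612 px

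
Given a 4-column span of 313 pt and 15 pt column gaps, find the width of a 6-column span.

Subtracting 3 column gaps of 15 leaves 268 for 4 columns, so c = 67 pt.
6-column span = 6·67 + 5·15 = 477 pt.

477 pt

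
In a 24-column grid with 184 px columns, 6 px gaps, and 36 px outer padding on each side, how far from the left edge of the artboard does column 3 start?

416 px

Each column+gutter stride is 190 px; 2 of them past the 36 px margin is 36 + 380 = 416 px.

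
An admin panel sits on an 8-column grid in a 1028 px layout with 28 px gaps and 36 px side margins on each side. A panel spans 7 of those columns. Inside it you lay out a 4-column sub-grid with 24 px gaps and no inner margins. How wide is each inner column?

Outer content = 1028 − 2·36 = 956 px.
956 − 7·28 = 760; ÷8 gives c = 95 px.
7-column span = 7·95 + 6·28 = 833 px.
4d + 3·24 = 833 → 4d = 761 → d = 190.25 px.

190.25 px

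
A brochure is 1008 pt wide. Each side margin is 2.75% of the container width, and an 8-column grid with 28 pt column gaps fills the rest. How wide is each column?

94.57 pt

Each margin = 2.75% of 1008 = 27.72 pt; content = 1008 − 2·27.72 = 952.56 pt.
Subtracting 7 column gaps of 28 leaves 756.56 for 8 columns, so c = 94.57 pt.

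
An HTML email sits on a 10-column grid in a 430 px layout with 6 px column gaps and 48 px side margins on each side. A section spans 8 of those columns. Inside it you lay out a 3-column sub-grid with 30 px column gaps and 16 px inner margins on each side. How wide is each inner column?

58 px

Take off 96 px of margins, leaving 334 px.
334 − 9·6 = 280; ÷10 gives c = 28 px.
8-column span = 8·28 + 7·6 = 266 px.
Inner content = 266 − 2·16 = 234 px.
3 columns + 2 column gaps: 3d + 2·30 = 234.
3d = 234 − 60 = 174, so d = 58 px.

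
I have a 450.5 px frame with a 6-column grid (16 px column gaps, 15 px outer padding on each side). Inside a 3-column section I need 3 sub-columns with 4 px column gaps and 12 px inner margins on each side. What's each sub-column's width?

56.75 px

Inside the margins: 450.5 − 30 = 420.5 px.
6 columns + 5 column gaps: 6c + 5·16 = 420.5.
6c = 420.5 − 80 = 340.5, so c = 56.75 px.
3 columns plus 2 column gaps: 170.25 + 32 = 202.25 px.
Inner content = 202.25 − 2·12 = 178.25 px.
Subtracting 2 column gaps of 4 leaves 170.25 for 3 columns, so d = 56.75 px.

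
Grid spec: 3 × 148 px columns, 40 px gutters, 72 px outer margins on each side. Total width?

Total width: 2·72 + 3·148 + 2·40 = 668 px.

668 px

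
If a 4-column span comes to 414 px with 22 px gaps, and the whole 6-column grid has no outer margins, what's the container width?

632 px

414 − 3·22 = 348; ÷4 gives c = 87 px.
Total width: 6·87 + 5·22 = 632 px.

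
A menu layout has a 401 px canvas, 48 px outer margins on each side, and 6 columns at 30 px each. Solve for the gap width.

Take off 96 px of margins, leaving 305 px.
Columns use 180 px, leaving 125 px across 5 gaps = 25 px each.

25 px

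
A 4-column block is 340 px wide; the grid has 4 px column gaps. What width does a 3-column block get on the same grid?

340 − 3·4 = 328; ÷4 gives c = 82 px.
3-column span = 3·82 + 2·4 = 254 px.

254 px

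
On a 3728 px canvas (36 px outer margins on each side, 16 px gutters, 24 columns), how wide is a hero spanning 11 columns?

1667 px

Take off 72 px of margins, leaving 3656 px.
24c + 23·16 = 3656 → 24c = 3288 → c = 137 px.
Span of 11: 11·137 + 10·16 = 1507 + 160 = 1667 px.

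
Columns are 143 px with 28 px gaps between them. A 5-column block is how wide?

5 columns plus 4 gaps: 715 + 112 = 827 px.

827 px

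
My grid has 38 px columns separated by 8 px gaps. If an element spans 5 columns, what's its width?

222 px

5 columns plus 4 gaps: 190 + 32 = 222 px.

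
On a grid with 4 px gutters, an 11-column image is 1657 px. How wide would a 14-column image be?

Subtracting 10 gutters of 4 leaves 1617 for 11 columns, so c = 147 px.
Span of 14: 14·147 + 13·4 = 2058 + 52 = 2110 px.

2110 px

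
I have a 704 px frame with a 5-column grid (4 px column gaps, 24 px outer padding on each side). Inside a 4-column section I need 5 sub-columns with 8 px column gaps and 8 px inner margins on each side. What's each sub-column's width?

Outer content = 704 − 2·24 = 656 px.
656 − 4·4 = 640; ÷5 gives c = 128 px.
Span of 4: 4·128 + 3·4 = 512 + 12 = 524 px.
Inner content = 524 − 2·8 = 508 px.
5 columns + 4 column gaps: 5d + 4·8 = 508.
5d = 508 − 32 = 476, so d = 95.2 px.

95.2 px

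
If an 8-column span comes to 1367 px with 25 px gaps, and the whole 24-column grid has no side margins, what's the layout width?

Subtracting 7 gaps of 25 leaves 1192 for 8 columns, so c = 149 px.
Summing: 3576 + 575 = 4151 px.

4151 px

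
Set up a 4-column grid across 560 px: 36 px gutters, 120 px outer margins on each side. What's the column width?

53 px

Subtract both margins: 560 − 2·120 = 320 px.
320 − 3·36 = 212; ÷4 gives c = 53 px.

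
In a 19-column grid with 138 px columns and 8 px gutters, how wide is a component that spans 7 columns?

7-column span = 7·138 + 6·8 = 1014 px.

1014 px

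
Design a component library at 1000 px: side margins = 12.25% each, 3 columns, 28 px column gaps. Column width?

233 px

1000 × (1 − 2·12.25%) = 1000 × 75.5% = 755 px for the columns.
Subtracting 2 column gaps of 28 leaves 699 for 3 columns, so c = 233 px.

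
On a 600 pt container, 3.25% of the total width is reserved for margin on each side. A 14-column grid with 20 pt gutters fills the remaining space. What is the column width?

Each margin = 3.25% of 600 = 19.5 pt; content = 600 − 2·19.5 = 561 pt.
14 columns + 13 gutters: 14c + 13·20 = 561.
14c = 561 − 260 = 301, so c = 21.5 pt.

21.5 pt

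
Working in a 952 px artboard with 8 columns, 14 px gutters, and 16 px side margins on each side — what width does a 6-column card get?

Take off 32 px of margins, leaving 920 px.
8c + 7·14 = 920 → 8c = 822 → c = 102.75 px.
6-column span = 6·102.75 + 5·14 = 686.5 px.

686.5 px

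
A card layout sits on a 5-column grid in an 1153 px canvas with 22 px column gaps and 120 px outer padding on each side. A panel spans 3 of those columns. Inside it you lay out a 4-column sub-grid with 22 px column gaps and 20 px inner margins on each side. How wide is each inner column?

108.25 px

Take off 240 px of margins, leaving 913 px.
5 columns + 4 column gaps: 5c + 4·22 = 913.
5c = 913 − 88 = 825, so c = 165 px.
3 columns plus 2 column gaps: 495 + 44 = 539 px.
Inner content = 539 − 2·20 = 499 px.
4 columns + 3 column gaps: 4d + 3·22 = 499.
4d = 499 − 66 = 433, so d = 108.25 px.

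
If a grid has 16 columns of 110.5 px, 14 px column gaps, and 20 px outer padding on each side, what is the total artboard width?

Adding margins, columns and gutters: 40 + 1768 + 210 = 2018 px.

2018 px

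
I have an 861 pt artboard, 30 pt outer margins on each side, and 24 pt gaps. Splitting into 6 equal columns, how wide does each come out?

Take off 60 pt of margins, leaving 801 pt.
Subtracting 5 gaps of 24 leaves 681 for 6 columns, so c = 113.5 pt.

113.5 pt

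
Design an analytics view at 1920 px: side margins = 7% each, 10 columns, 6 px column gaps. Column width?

1920 × (1 − 2·7%) = 1920 × 86% = 1651.2 px for the columns.
10 columns + 9 column gaps: 10c + 9·6 = 1651.2.
10c = 1651.2 − 54 = 1597.2, so c = 159.72 px.

159.72 px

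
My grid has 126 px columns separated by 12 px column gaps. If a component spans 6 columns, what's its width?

6 columns plus 5 column gaps: 756 + 60 = 816 px.

816 px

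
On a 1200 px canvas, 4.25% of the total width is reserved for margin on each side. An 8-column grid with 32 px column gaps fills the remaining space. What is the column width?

Margins: 4.25% × 1200 = 51 px each, so content = 1200 − 102 = 1098 px.
8c + 7·32 = 1098 → 8c = 874 → c = 109.25 px.

109.25 px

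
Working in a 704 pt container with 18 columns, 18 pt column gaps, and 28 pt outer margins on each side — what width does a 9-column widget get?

315 pt

Take off 56 pt of margins, leaving 648 pt.
648 − 17·18 = 342; ÷18 gives c = 19 pt.
9-column span = 9·19 + 8·18 = 315 pt.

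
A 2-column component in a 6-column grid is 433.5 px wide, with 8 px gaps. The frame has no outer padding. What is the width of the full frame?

1316.5 px

2 columns + 1 gap: 2c + 1·8 = 433.5.
2c = 433.5 − 8 = 425.5, so c = 212.75 px.
Frame = 6·212.75 + 5·8 = 1276.5 + 40 = 1316.5 px.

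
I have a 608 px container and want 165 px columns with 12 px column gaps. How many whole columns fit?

k columns need k·165 + (k−1)·12 = k·177 − 12.
k·177 − 12 ≤ 608 → k ≤ 620 / 177 ≈ 3.50, so k = 3.

3 columns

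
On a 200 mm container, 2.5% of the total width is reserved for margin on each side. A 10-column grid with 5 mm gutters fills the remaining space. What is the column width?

Each margin = 2.5% of 200 = 5 mm; content = 200 − 2·5 = 190 mm.
Subtracting 9 gutters of 5 leaves 145 for 10 columns, so c = 14.5 mm.

14.5 mm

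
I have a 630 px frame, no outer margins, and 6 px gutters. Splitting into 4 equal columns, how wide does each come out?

153 px

630 − 3·6 = 612; ÷4 gives c = 153 px.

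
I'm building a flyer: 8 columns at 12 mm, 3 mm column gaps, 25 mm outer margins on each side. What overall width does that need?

167 mm

Adding margins, columns and gutters: 50 + 96 + 21 = 167 mm.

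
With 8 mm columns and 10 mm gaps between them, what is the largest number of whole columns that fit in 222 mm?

12 columns: 12·8 + 11·10 = 206 mm ≤ 222.
13 columns: 224 mm > 222. So 12.

12 columns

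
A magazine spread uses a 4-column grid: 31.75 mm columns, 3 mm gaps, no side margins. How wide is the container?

136 mm

Total width: 4·31.75 + 3·3 = 136 mm.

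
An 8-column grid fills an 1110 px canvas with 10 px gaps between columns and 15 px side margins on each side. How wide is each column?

Subtract both margins: 1110 − 2·15 = 1080 px.
8 columns + 7 gaps: 8c + 7·10 = 1080.
8c = 1080 − 70 = 1010, so c = 126.25 px.

126.25 px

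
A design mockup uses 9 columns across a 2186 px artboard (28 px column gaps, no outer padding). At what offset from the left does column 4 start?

738 px

9c + 8·28 = 2186 → 9c = 1962 → c = 218 px.
Each column+gutter stride is 246 px; with no margin, 3 of them is 738 px.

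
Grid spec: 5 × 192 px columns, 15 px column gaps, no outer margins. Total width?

1020 px

Total width: 5·192 + 4·15 = 1020 px.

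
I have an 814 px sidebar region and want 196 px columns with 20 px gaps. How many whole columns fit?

3 columns: 3·196 + 2·20 = 628 px ≤ 814.
4 columns: 844 px > 814. So 3.

3 columns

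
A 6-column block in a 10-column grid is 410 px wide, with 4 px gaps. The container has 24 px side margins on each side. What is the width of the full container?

734 px

6 columns + 5 gaps: 6c + 5·4 = 410.
6c = 410 − 20 = 390, so c = 65 px.
Adding margins, columns and gutters: 48 + 650 + 36 = 734 px.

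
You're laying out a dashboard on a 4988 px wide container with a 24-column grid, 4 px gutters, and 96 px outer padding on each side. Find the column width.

196 px

Subtract both margins: 4988 − 2·96 = 4796 px.
Subtracting 23 gutters of 4 leaves 4704 for 24 columns, so c = 196 px.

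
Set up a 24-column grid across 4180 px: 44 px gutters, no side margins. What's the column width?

132 px

24c + 23·44 = 4180 → 24c = 3168 → c = 132 px.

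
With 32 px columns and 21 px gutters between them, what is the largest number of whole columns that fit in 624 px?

Each extra column adds 32 + 21 = 53 px.
(624 + 21) / 53 = 12.17, so 12 columns fit.

12 columns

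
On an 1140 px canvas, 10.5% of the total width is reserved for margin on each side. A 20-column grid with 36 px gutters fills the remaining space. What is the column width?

Margins: 10.5% × 1140 = 119.7 px each, so content = 1140 − 239.4 = 900.6 px.
900.6 − 19·36 = 216.6; ÷20 gives c = 10.83 px.

10.83 px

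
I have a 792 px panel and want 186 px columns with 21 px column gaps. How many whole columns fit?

3 columns

Each extra column adds 186 + 21 = 207 px.
(792 + 21) / 207 = 3.93, so 3 columns fit.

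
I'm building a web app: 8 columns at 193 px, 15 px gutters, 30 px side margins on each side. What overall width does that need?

1709 px

Total width: 2·30 + 8·193 + 7·15 = 1709 px.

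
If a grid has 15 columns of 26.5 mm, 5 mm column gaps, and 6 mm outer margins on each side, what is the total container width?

479.5 mm

Adding margins, columns and gutters: 12 + 397.5 + 70 = 479.5 mm.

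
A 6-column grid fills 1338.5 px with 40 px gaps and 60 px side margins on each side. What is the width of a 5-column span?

Content width = 1338.5 − 2·60 = 1218.5 px.
6 columns + 5 gaps: 6c + 5·40 = 1218.5.
6c = 1218.5 − 200 = 1018.5, so c = 169.75 px.
Span of 5: 5·169.75 + 4·40 = 848.75 + 160 = 1008.75 px.

1008.75 px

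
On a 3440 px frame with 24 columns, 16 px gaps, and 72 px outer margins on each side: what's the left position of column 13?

1728 px

Inside the margins: 3440 − 144 = 3296 px.
24 columns + 23 gaps: 24c + 23·16 = 3296.
24c = 3296 − 368 = 2928, so c = 122 px.
Before column 13: the margin + 12 columns + 12 gaps.
Offset = 72 + 12·(122 + 16) = 72 + 1656 = 1728 px.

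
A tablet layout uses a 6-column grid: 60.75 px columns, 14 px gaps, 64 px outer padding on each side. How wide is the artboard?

562.5 px

Total width: 2·64 + 6·60.75 + 5·14 = 562.5 px.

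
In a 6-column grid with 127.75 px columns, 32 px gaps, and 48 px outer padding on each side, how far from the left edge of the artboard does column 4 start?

527.25 px

Each column+gutter stride is 159.75 px; 3 of them past the 48 px margin is 48 + 479.25 = 527.25 px.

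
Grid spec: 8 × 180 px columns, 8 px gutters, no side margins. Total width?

1496 px

Total width: 8·180 + 7·8 = 1496 px.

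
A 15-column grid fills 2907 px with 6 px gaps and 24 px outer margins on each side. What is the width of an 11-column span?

2095 px

Take off 48 px of margins, leaving 2859 px.
Subtracting 14 gaps of 6 leaves 2775 for 15 columns, so c = 185 px.
11-column span = 11·185 + 10·6 = 2095 px.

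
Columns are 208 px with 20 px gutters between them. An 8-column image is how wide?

8 columns plus 7 gutters: 1664 + 140 = 1804 px.

1804 px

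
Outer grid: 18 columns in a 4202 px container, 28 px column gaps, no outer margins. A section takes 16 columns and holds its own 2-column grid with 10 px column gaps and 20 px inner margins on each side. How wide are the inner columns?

1841 px

18 columns + 17 column gaps: 18c + 17·28 = 4202.
18c = 4202 − 476 = 3726, so c = 207 px.
16 columns plus 15 column gaps: 3312 + 420 = 3732 px.
Inner content = 3732 − 2·20 = 3692 px.
2d + 1·10 = 3692 → 2d = 3682 → d = 1841 px.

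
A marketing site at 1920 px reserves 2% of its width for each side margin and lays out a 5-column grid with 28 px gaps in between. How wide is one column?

1920 × (1 − 2·2%) = 1920 × 96% = 1843.2 px for the columns.
5 columns + 4 gaps: 5c + 4·28 = 1843.2.
5c = 1843.2 − 112 = 1731.2, so c = 346.24 px.

346.24 px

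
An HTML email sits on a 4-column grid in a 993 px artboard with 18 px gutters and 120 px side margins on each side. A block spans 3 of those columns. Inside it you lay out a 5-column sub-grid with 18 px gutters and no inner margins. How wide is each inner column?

97.65 px

Subtract both margins: 993 − 2·120 = 753 px.
4 columns + 3 gutters: 4c + 3·18 = 753.
4c = 753 − 54 = 699, so c = 174.75 px.
3-column span = 3·174.75 + 2·18 = 560.25 px.
5d + 4·18 = 560.25 → 5d = 488.25 → d = 97.65 px.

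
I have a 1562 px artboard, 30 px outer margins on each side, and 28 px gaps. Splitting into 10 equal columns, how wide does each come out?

Inside the margins: 1562 − 60 = 1502 px.
Subtracting 9 gaps of 28 leaves 1250 for 10 columns, so c = 125 px.

125 px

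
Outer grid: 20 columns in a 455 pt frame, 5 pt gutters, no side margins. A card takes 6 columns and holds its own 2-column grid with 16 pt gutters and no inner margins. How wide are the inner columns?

20c + 19·5 = 455 → 20c = 360 → c = 18 pt.
Span of 6: 6·18 + 5·5 = 108 + 25 = 133 pt.
2 columns + 1 gutter: 2d + 1·16 = 133.
2d = 133 − 16 = 117, so d = 58.5 pt.

58.5 pt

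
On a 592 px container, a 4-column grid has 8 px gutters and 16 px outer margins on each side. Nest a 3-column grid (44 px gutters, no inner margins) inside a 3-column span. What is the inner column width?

Outer content = 592 − 2·16 = 560 px.
4c + 3·8 = 560 → 4c = 536 → c = 134 px.
3-column span = 3·134 + 2·8 = 418 px.
3 columns + 2 gutters: 3d + 2·44 = 418.
3d = 418 − 88 = 330, so d = 110 px.

110 px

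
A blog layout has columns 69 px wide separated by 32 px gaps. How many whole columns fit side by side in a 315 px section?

3 columns

k columns need k·69 + (k−1)·32 = k·101 − 32.
k·101 − 32 ≤ 315 → k ≤ 347 / 101 ≈ 3.44, so k = 3.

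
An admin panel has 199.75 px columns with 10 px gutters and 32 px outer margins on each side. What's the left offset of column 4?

661.25 px

Each column+gutter stride is 209.75 px; 3 of them past the 32 px margin is 32 + 629.25 = 661.25 px.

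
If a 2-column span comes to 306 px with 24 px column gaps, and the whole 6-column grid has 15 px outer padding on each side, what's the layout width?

306 − 1·24 = 282; ÷2 gives c = 141 px.
Total width: 2·15 + 6·141 + 5·24 = 996 px.

996 px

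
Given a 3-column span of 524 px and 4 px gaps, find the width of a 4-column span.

700 px

3 columns + 2 gaps: 3c + 2·4 = 524.
3c = 524 − 8 = 516, so c = 172 px.
Span of 4: 4·172 + 3·4 = 688 + 12 = 700 px.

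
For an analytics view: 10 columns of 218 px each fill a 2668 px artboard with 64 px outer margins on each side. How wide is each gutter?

Inside the margins: 2668 − 128 = 2540 px.
10 columns take 10·218 = 2180 px; remaining 360 splits into 9 gutters.
g = 360 / 9 = 40 px.

40 px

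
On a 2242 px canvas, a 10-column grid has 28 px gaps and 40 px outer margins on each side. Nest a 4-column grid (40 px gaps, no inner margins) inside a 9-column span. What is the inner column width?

Subtract both margins: 2242 − 2·40 = 2162 px.
2162 − 9·28 = 1910; ÷10 gives c = 191 px.
Span of 9: 9·191 + 8·28 = 1719 + 224 = 1943 px.
Subtracting 3 gaps of 40 leaves 1823 for 4 columns, so d = 455.75 px.

455.75 px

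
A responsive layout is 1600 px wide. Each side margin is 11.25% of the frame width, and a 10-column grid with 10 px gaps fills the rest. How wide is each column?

115 px

Margins: 11.25% × 1600 = 180 px each, so content = 1600 − 360 = 1240 px.
Subtracting 9 gaps of 10 leaves 1150 for 10 columns, so c = 115 px.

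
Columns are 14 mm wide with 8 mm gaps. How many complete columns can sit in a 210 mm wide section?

9 columns

k columns need k·14 + (k−1)·8 = k·22 − 8.
k·22 − 8 ≤ 210 → k ≤ 218 / 22 ≈ 9.91, so k = 9.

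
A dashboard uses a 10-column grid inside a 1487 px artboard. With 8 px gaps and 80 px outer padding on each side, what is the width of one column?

Inside the margins: 1487 − 160 = 1327 px.
1327 − 9·8 = 1255; ÷10 gives c = 125.5 px.

125.5 px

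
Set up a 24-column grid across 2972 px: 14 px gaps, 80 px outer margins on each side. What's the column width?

Content width = 2972 − 2·80 = 2812 px.
24c + 23·14 = 2812 → 24c = 2490 → c = 103.75 px.

103.75 px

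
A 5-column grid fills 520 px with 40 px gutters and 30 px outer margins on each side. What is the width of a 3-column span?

Take off 60 px of margins, leaving 460 px.
5c + 4·40 = 460 → 5c = 300 → c = 60 px.
3 columns plus 2 gutters: 180 + 80 = 260 px.

260 px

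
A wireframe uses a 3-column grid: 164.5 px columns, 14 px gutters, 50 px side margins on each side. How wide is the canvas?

Adding margins, columns and gutters: 100 + 493.5 + 28 = 621.5 px.

621.5 px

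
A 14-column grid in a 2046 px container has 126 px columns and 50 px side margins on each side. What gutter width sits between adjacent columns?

Subtract both margins: 2046 − 2·50 = 1946 px.
14·126 + 13g = 1946 → 13g = 182 → g = 14 px.

14 px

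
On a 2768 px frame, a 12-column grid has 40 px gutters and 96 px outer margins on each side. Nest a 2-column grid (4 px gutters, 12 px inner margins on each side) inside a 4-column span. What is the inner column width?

Outer content = 2768 − 2·96 = 2576 px.
12 columns + 11 gutters: 12c + 11·40 = 2576.
12c = 2576 − 440 = 2136, so c = 178 px.
4 columns plus 3 gutters: 712 + 120 = 832 px.
Inner content = 832 − 2·12 = 808 px.
2 columns + 1 gutter: 2d + 1·4 = 808.
2d = 808 − 4 = 804, so d = 402 px.

402 px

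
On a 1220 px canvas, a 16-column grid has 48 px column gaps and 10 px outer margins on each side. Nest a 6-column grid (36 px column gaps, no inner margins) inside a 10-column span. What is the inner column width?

Subtract both margins: 1220 − 2·10 = 1200 px.
16c + 15·48 = 1200 → 16c = 480 → c = 30 px.
Span of 10: 10·30 + 9·48 = 300 + 432 = 732 px.
6d + 5·36 = 732 → 6d = 552 → d = 92 px.

92 px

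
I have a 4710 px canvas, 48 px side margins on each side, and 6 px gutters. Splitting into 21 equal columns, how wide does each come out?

214 px

Inside the margins: 4710 − 96 = 4614 px.
4614 − 20·6 = 4494; ÷21 gives c = 214 px.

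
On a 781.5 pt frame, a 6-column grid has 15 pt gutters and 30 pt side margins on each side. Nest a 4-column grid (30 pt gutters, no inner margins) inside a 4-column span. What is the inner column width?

96.5 pt

Subtract both margins: 781.5 − 2·30 = 721.5 pt.
6c + 5·15 = 721.5 → 6c = 646.5 → c = 107.75 pt.
Span of 4: 4·107.75 + 3·15 = 431 + 45 = 476 pt.
476 − 3·30 = 386; ÷4 gives d = 96.5 pt.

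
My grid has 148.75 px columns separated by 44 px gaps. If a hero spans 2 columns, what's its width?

2-column span = 2·148.75 + 1·44 = 341.5 px.

341.5 px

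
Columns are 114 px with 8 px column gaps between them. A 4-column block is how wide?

Span of 4: 4·114 + 3·8 = 456 + 24 = 480 px.

480 px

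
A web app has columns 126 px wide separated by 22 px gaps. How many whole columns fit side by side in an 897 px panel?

6 columns

k columns need k·126 + (k−1)·22 = k·148 − 22.
k·148 − 22 ≤ 897 → k ≤ 919 / 148 ≈ 6.21, so k = 6.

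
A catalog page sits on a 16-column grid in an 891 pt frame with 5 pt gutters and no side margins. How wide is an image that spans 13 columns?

723 pt

891 − 15·5 = 816; ÷16 gives c = 51 pt.
13 columns plus 12 gutters: 663 + 60 = 723 pt.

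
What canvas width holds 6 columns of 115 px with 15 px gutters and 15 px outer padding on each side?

Adding margins, columns and gutters: 30 + 690 + 75 = 795 px.

795 px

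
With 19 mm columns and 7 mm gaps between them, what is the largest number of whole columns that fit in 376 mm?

14 columns: 14·19 + 13·7 = 357 mm ≤ 376.
15 columns: 383 mm > 376. So 14.

14 columns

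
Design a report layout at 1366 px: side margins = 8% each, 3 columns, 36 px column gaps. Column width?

358.48 px

1366 × (1 − 2·8%) = 1366 × 84% = 1147.44 px for the columns.
Subtracting 2 column gaps of 36 leaves 1075.44 for 3 columns, so c = 358.48 px.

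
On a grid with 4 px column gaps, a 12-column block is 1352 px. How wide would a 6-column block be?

674 px

1352 − 11·4 = 1308; ÷12 gives c = 109 px.
6 columns plus 5 column gaps: 654 + 20 = 674 px.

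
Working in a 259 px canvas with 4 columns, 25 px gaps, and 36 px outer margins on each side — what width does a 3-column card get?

Take off 72 px of margins, leaving 187 px.
4c + 3·25 = 187 → 4c = 112 → c = 28 px.
3-column span = 3·28 + 2·25 = 134 px.

134 px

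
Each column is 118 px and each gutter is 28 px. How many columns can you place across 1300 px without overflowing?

9 columns: 9·118 + 8·28 = 1286 px ≤ 1300.
10 columns: 1432 px > 1300. So 9.

9 columns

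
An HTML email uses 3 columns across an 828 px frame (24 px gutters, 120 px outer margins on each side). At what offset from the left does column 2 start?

Subtract both margins: 828 − 2·120 = 588 px.
3 columns + 2 gutters: 3c + 2·24 = 588.
3c = 588 − 48 = 540, so c = 180 px.
Column 2 starts at margin + 1·(column + gutter) = 120 + 1·204 = 324 px.

324 px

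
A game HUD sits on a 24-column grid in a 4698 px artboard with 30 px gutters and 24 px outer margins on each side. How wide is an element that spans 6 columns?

1140 px

Take off 48 px of margins, leaving 4650 px.
4650 − 23·30 = 3960; ÷24 gives c = 165 px.
6 columns plus 5 gutters: 990 + 150 = 1140 px.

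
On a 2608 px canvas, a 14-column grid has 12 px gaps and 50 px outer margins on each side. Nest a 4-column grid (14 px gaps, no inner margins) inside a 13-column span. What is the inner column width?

Inside the margins: 2608 − 100 = 2508 px.
14 columns + 13 gaps: 14c + 13·12 = 2508.
14c = 2508 − 156 = 2352, so c = 168 px.
13 columns plus 12 gaps: 2184 + 144 = 2328 px.
4 columns + 3 gaps: 4d + 3·14 = 2328.
4d = 2328 − 42 = 2286, so d = 571.5 px.

571.5 px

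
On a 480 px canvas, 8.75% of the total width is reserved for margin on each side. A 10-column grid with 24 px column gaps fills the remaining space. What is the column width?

Margins: 8.75% × 480 = 42 px each, so content = 480 − 84 = 396 px.
396 − 9·24 = 180; ÷10 gives c = 18 px.

18 px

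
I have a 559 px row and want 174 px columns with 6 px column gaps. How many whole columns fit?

3 columns

Each extra column adds 174 + 6 = 180 px.
(559 + 6) / 180 = 3.14, so 3 columns fit.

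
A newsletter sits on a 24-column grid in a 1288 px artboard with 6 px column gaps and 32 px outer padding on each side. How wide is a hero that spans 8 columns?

404 px

Take off 64 px of margins, leaving 1224 px.
24c + 23·6 = 1224 → 24c = 1086 → c = 45.25 px.
8 columns plus 7 column gaps: 362 + 42 = 404 px.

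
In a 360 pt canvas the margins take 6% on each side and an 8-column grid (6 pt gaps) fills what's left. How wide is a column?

34.35 pt

Margins: 6% × 360 = 21.6 pt each, so content = 360 − 43.2 = 316.8 pt.
Subtracting 7 gaps of 6 leaves 274.8 for 8 columns, so c = 34.35 pt.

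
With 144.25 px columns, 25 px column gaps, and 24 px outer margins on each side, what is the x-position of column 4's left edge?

Before column 4: the margin + 3 columns + 3 column gaps.
Offset = 24 + 3·(144.25 + 25) = 24 + 507.75 = 531.75 px.

531.75 px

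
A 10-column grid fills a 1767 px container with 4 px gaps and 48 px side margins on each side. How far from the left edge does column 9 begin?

Take off 96 px of margins, leaving 1671 px.
Subtracting 9 gaps of 4 leaves 1635 for 10 columns, so c = 163.5 px.
Each column+gutter stride is 167.5 px; 8 of them past the 48 px margin is 48 + 1340 = 1388 px.

1388 px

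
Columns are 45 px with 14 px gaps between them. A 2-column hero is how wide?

2-column span = 2·45 + 1·14 = 104 px.

104 px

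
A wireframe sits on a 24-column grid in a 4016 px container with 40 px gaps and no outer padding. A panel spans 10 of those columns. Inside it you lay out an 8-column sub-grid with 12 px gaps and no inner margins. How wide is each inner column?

24c + 23·40 = 4016 → 24c = 3096 → c = 129 px.
10-column span = 10·129 + 9·40 = 1650 px.
Subtracting 7 gaps of 12 leaves 1566 for 8 columns, so d = 195.75 px.

195.75 px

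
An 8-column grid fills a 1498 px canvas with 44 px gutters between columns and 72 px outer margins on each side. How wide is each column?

130.75 px

Subtract both margins: 1498 − 2·72 = 1354 px.
1354 − 7·44 = 1046; ÷8 gives c = 130.75 px.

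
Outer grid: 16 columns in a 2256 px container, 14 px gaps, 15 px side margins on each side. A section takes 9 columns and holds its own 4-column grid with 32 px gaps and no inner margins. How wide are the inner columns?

287.5 px

Subtract both margins: 2256 − 2·15 = 2226 px.
16 columns + 15 gaps: 16c + 15·14 = 2226.
16c = 2226 − 210 = 2016, so c = 126 px.
9-column span = 9·126 + 8·14 = 1246 px.
Subtracting 3 gaps of 32 leaves 1150 for 4 columns, so d = 287.5 px.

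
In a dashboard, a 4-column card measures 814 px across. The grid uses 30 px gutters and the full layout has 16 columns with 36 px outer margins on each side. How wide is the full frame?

814 − 3·30 = 724; ÷4 gives c = 181 px.
Adding margins, columns and gutters: 72 + 2896 + 450 = 3418 px.

3418 px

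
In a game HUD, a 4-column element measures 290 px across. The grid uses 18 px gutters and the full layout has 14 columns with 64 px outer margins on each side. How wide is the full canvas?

1188 px

290 − 3·18 = 236; ÷4 gives c = 59 px.
Adding margins, columns and gutters: 128 + 826 + 234 = 1188 px.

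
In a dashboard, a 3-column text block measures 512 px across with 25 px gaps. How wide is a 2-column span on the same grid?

333 px

Subtracting 2 gaps of 25 leaves 462 for 3 columns, so c = 154 px.
2-column span = 2·154 + 1·25 = 333 px.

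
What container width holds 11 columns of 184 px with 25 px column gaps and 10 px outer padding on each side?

Total width: 2·10 + 11·184 + 10·25 = 2294 px.

2294 px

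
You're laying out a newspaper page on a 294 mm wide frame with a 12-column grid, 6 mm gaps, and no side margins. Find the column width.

19 mm

12 columns + 11 gaps: 12c + 11·6 = 294.
12c = 294 − 66 = 228, so c = 19 mm.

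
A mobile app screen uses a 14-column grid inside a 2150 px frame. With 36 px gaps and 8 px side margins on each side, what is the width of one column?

119 px

Take off 16 px of margins, leaving 2134 px.
14 columns + 13 gaps: 14c + 13·36 = 2134.
14c = 2134 − 468 = 1666, so c = 119 px.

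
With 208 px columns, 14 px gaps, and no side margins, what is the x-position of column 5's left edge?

888 px

No margin, so column 5 starts at 4·(column + gutter) = 4·222 = 888 px.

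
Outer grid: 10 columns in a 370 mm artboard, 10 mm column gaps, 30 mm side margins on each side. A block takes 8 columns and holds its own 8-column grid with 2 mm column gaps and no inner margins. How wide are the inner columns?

29 mm

Inside the margins: 370 − 60 = 310 mm.
10c + 9·10 = 310 → 10c = 220 → c = 22 mm.
8-column span = 8·22 + 7·10 = 246 mm.
246 − 7·2 = 232; ÷8 gives d = 29 mm.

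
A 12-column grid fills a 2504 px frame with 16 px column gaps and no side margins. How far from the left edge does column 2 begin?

Subtracting 11 column gaps of 16 leaves 2328 for 12 columns, so c = 194 px.
No margin, so column 2 starts at 1·(column + gutter) = 1·210 = 210 px.

210 px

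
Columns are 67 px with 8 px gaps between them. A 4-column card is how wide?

4-column span = 4·67 + 3·8 = 292 px.

292 px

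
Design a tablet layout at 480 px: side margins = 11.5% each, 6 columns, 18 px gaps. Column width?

Each margin = 11.5% of 480 = 55.2 px; content = 480 − 2·55.2 = 369.6 px.
369.6 − 5·18 = 279.6; ÷6 gives c = 46.6 px.

46.6 px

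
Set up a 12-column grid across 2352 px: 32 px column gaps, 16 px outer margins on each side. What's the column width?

Take off 32 px of margins, leaving 2320 px.
12c + 11·32 = 2320 → 12c = 1968 → c = 164 px.

164 px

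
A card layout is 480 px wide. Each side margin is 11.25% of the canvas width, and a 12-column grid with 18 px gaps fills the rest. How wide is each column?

14.5 px

Margins: 11.25% × 480 = 54 px each, so content = 480 − 108 = 372 px.
12 columns + 11 gaps: 12c + 11·18 = 372.
12c = 372 − 198 = 174, so c = 14.5 px.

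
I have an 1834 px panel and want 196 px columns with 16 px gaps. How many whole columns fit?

8 columns

Each extra column adds 196 + 16 = 212 px.
(1834 + 16) / 212 = 8.73, so 8 columns fit.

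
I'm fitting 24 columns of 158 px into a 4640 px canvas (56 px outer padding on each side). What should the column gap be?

Inside the margins: 4640 − 112 = 4528 px.
24·158 + 23g = 4528 → 23g = 736 → g = 32 px.

32 px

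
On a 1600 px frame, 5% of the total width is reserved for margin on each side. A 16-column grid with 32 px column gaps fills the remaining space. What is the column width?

60 px

1600 × (1 − 2·5%) = 1600 × 90% = 1440 px for the columns.
16 columns + 15 column gaps: 16c + 15·32 = 1440.
16c = 1440 − 480 = 960, so c = 60 px.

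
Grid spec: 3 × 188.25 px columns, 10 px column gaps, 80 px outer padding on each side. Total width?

Layout = 2·80 + 3·188.25 + 2·10 = 160 + 564.75 + 20 = 744.75 px.

744.75 px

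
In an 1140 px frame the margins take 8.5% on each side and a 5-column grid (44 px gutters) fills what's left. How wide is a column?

Each margin = 8.5% of 1140 = 96.9 px; content = 1140 − 2·96.9 = 946.2 px.
5 columns + 4 gutters: 5c + 4·44 = 946.2.
5c = 946.2 − 176 = 770.2, so c = 154.04 px.

154.04 px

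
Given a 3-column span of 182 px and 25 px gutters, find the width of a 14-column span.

941 px

3c + 2·25 = 182 → 3c = 132 → c = 44 px.
14 columns plus 13 gutters: 616 + 325 = 941 px.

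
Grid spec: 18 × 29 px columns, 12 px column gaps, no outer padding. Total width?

726 px

Canvas = 18·29 + 17·12 = 522 + 204 = 726 px.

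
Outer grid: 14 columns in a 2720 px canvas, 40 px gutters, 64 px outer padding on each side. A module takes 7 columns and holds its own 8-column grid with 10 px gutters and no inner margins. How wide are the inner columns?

150.75 px

Inside the margins: 2720 − 128 = 2592 px.
14 columns + 13 gutters: 14c + 13·40 = 2592.
14c = 2592 − 520 = 2072, so c = 148 px.
7-column span = 7·148 + 6·40 = 1276 px.
1276 − 7·10 = 1206; ÷8 gives d = 150.75 px.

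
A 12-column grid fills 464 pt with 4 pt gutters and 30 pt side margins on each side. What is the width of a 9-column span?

Take off 60 pt of margins, leaving 404 pt.
12c + 11·4 = 404 → 12c = 360 → c = 30 pt.
Span of 9: 9·30 + 8·4 = 270 + 32 = 302 pt.

302 pt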